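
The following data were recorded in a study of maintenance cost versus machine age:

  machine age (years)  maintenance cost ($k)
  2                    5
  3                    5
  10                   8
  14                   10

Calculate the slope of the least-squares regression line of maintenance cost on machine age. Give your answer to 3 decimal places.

0.425

n = 4, Σx = 29, Σy = 28, Σxy = 245, Σx² = 309
Sxx = Σx² − (Σx)²/n = 309 − 210.25 = 98.75
Sxy = Σxy − (Σx)(Σy)/n = 245 − 203 = 42
b = Sxy/Sxx = 42/98.75 = 0.425316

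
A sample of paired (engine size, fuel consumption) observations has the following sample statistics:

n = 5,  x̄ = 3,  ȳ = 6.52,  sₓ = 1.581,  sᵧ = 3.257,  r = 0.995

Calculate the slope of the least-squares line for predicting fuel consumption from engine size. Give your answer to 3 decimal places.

2.050

b = r · sᵧ/sₓ = 0.995 · 3.257/1.581 = 2.049788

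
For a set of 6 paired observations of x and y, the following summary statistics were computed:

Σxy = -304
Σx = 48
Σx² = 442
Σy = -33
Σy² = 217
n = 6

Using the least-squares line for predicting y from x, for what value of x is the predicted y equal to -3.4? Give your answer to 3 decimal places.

4.955

Sxx = Σx² − (Σx)²/n = 442 − 384 = 58
Sxy = Σxy − (Σx)(Σy)/n = -304 − (-264) = -40
b = Sxy/Sxx = -40/58 = -0.689655
a = ȳ − b·x̄ = -5.5 − (-0.689655)·8 = 0.017241
Set a + b·x = -3.4: x = (-3.4 − 0.017241) / (-0.689655) = 4.955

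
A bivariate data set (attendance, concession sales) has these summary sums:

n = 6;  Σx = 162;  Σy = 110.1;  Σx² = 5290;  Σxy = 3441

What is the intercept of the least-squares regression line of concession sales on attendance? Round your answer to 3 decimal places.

Sxx = Σx² − (Σx)²/n = 5290 − 4374 = 916
Sxy = Σxy − (Σx)(Σy)/n = 3441 − 2972.7 = 468.3
b = Sxy/Sxx = 468.3/916 = 0.511245
a = ȳ − b·x̄ = 18.35 − 0.511245·27 = 4.546397

4.546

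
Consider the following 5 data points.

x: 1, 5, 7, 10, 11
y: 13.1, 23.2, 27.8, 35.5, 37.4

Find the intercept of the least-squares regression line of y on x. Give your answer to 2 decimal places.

10.77

n = 5, Σx = 34, Σy = 137, Σxy = 1090.1, Σx² = 296
Sxx = Σx² − (Σx)²/n = 296 − 231.2 = 64.8
Sxy = Σxy − (Σx)(Σy)/n = 1090.1 − 931.6 = 158.5
b = Sxy/Sxx = 158.5/64.8 = 2.445988
a = ȳ − b·x̄ = 27.4 − 2.445988·6.8 = 10.767284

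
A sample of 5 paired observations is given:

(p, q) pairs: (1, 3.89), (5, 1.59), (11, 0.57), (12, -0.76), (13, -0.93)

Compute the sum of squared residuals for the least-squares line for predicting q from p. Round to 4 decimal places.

0.9056

n = 5, Σx = 42, Σy = 4.36, Σxy = -3.1, Σx² = 460, Σy² = 19.4276
Sxx = Σx² − (Σx)²/n = 460 − 352.8 = 107.2
Sxy = Σxy − (Σx)(Σy)/n = -3.1 − 36.624 = -39.724
Syy = Σy² − (Σy)²/n = 19.4276 − 3.80192 = 15.62568
b = Sxy/Sxx = -39.724/107.2 = -0.370560
SSE = Syy − b·Sxy = 15.62568 − (-0.370560)·(-39.724) = 0.905566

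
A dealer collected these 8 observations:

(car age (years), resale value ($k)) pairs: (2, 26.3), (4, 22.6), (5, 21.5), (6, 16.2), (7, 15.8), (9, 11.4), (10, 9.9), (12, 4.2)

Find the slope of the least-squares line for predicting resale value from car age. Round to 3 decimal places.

n = 8, Σx = 55, Σy = 127.9, Σxy = 710.3, Σx² = 455
Sxx = Σx² − (Σx)²/n = 455 − 378.125 = 76.875
Sxy = Σxy − (Σx)(Σy)/n = 710.3 − 879.3125 = -169.0125
b = Sxy/Sxx = -169.0125/76.875 = -2.198537

-2.199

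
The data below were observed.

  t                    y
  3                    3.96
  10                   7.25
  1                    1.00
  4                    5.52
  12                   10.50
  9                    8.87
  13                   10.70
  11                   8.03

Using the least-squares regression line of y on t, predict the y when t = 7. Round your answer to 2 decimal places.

6.37

n = 8, Σx = 63, Σy = 55.83, Σxy = 540.72, Σx² = 641
Sxx = Σx² − (Σx)²/n = 641 − 496.125 = 144.875
Sxy = Σxy − (Σx)(Σy)/n = 540.72 − 439.66125 = 101.05875
b = Sxy/Sxx = 101.05875/144.875 = 0.697558
a = ȳ − b·x̄ = 6.97875 − 0.697558·7.875 = 1.485479
ŷ(7) = a + b·7 = 1.485479 + 0.697558·7 = 6.368387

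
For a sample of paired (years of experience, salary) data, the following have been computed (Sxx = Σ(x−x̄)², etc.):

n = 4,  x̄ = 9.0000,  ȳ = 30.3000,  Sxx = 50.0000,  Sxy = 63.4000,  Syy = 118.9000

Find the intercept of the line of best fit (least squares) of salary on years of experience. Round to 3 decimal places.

b = Sxy/Sxx = 63.4/50 = 1.268
a = ȳ − b·x̄ = 30.3 − 1.268·9 = 18.888

18.888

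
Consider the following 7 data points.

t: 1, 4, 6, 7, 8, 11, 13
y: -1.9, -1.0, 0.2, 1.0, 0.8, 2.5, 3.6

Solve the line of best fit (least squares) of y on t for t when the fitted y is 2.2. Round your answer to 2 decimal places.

n = 7, Σx = 50, Σy = 5.2, Σxy = 83, Σx² = 456
Sxx = Σx² − (Σx)²/n = 456 − 357.142857 = 98.857143
Sxy = Σxy − (Σx)(Σy)/n = 83 − 37.142857 = 45.857143
b = Sxy/Sxx = 45.857143/98.857143 = 0.463873
a = ȳ − b·x̄ = 0.742857 − 0.463873·7.142857 = -2.570520
Set a + b·x = 2.2: x = (2.2 − (-2.570520)) / 0.463873 = 10.284112

10.28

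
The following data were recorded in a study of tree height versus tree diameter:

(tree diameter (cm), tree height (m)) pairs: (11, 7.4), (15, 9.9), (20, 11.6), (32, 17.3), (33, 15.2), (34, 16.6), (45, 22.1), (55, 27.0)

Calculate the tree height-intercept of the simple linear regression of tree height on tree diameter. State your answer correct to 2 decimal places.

2.78

n = 8, Σx = 245, Σy = 127.1, Σxy = 4561, Σx² = 9065
Sxx = Σx² − (Σx)²/n = 9065 − 7503.125 = 1561.875
Sxy = Σxy − (Σx)(Σy)/n = 4561 − 3892.4375 = 668.5625
b = Sxy/Sxx = 668.5625/1561.875 = 0.428051
a = ȳ − b·x̄ = 15.8875 − 0.428051·30.625 = 2.778431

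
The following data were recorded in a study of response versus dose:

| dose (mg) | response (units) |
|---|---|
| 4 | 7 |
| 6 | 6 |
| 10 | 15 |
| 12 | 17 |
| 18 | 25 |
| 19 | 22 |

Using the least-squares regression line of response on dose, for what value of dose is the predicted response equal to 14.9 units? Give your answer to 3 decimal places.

11.144

n = 6, Σx = 69, Σy = 92, Σxy = 1286, Σx² = 981
Sxx = Σx² − (Σx)²/n = 981 − 793.5 = 187.5
Sxy = Σxy − (Σx)(Σy)/n = 1286 − 1058 = 228
b = Sxy/Sxx = 228/187.5 = 1.216
a = ȳ − b·x̄ = 15.333333 − 1.216·11.5 = 1.349333
Set a + b·x = 14.9: x = (14.9 − 1.349333) / 1.216 = 11.143640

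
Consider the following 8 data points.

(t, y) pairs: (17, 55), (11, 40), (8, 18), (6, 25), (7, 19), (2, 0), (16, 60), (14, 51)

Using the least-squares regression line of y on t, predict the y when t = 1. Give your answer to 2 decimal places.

n = 8, Σx = 81, Σy = 268, Σxy = 3476, Σx² = 1015
Sxx = Σx² − (Σx)²/n = 1015 − 820.125 = 194.875
Sxy = Σxy − (Σx)(Σy)/n = 3476 − 2713.5 = 762.5
b = Sxy/Sxx = 762.5/194.875 = 3.912765
a = ȳ − b·x̄ = 33.5 − 3.912765·10.125 = -6.116742
ŷ(1) = a + b·1 = -6.116742 + 3.912765·1 = -2.203977

-2.20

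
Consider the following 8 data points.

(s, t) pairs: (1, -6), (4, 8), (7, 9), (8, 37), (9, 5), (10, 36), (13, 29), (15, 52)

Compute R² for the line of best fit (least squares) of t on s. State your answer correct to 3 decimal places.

0.679

n = 8, Σx = 67, Σy = 170, Σxy = 1947, Σx² = 705, Σy² = 6416
Sxx = Σx² − (Σx)²/n = 705 − 561.125 = 143.875
Sxy = Σxy − (Σx)(Σy)/n = 1947 − 1423.75 = 523.25
Syy = Σy² − (Σy)²/n = 6416 − 3612.5 = 2803.5
R² = Sxy²/(Sxx·Syy) = (523.25)²/(143.875·2803.5) = 0.678786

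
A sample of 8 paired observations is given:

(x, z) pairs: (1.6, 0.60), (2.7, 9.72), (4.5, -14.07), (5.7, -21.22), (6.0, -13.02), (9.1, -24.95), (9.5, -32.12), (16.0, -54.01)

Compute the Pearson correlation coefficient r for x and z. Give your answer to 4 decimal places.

-0.9552

n = 8, Σx = 55.1, Σy = -149.07, Σxy = -1631.53, Σx² = 527.65, Σy² = 5483.8891
Sxx = Σx² − (Σx)²/n = 527.65 − 379.50125 = 148.14875
Sxy = Σxy − (Σx)(Σy)/n = -1631.53 − (-1026.719625) = -604.810375
Syy = Σy² − (Σy)²/n = 5483.8891 − 2777.733113 = 2706.155987
r = Sxy/√(Sxx·Syy) = -604.810375/√(400913.626853) = -604.810375/633.177406 = -0.955199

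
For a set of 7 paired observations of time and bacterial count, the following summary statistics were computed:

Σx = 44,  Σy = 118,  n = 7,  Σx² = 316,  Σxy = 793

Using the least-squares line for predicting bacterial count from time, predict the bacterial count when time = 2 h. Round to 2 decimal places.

11.28

Sxx = Σx² − (Σx)²/n = 316 − 276.571429 = 39.428571
Sxy = Σxy − (Σx)(Σy)/n = 793 − 741.714286 = 51.285714
b = Sxy/Sxx = 51.285714/39.428571 = 1.300725
a = ȳ − b·x̄ = 16.857143 − 1.300725·6.285714 = 8.681159
ŷ(2) = a + b·2 = 8.681159 + 1.300725·2 = 11.282609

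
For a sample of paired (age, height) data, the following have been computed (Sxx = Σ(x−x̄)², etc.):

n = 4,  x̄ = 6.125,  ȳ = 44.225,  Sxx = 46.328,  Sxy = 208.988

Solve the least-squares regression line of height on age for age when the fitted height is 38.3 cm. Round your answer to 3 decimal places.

4.812

b = Sxy/Sxx = 208.988/46.328 = 4.511052
a = ȳ − b·x̄ = 44.225 − 4.511052·6.125 = 16.594809
Set a + b·x = 38.3: x = (38.3 − 16.594809) / 4.511052 = 4.811559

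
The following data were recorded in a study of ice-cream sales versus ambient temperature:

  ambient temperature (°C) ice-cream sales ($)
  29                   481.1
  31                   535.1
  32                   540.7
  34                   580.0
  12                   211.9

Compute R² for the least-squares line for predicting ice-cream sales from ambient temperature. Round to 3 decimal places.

0.997

n = 5, Σx = 138, Σy = 2348.8, Σxy = 70105.2, Σx² = 4126, Σy² = 1191447.32
Sxx = Σx² − (Σx)²/n = 4126 − 3808.8 = 317.2
Sxy = Σxy − (Σx)(Σy)/n = 70105.2 − 64826.88 = 5278.32
Syy = Σy² − (Σy)²/n = 1191447.32 − 1103372.288 = 88075.032
R² = Sxy²/(Sxx·Syy) = (5278.32)²/(317.2·88075.032) = 0.997253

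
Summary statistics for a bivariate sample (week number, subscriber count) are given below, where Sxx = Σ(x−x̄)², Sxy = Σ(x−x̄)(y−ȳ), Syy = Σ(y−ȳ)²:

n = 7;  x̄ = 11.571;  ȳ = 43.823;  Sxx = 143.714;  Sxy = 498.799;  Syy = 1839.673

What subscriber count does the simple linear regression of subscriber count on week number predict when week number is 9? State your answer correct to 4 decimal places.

b = Sxy/Sxx = 498.799/143.714 = 3.470775
a = ȳ − b·x̄ = 43.823 − 3.470775·11.571 = 3.662659
ŷ(9) = a + b·9 = 3.662659 + 3.470775·9 = 34.899637

34.8996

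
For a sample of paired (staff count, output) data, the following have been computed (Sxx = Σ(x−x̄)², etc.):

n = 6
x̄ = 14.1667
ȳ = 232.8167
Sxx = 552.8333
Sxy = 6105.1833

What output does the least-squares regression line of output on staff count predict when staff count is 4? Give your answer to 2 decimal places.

b = Sxy/Sxx = 6105.1833/552.8333 = 11.043443
a = ȳ − b·x̄ = 232.8167 − 11.043443·14.1667 = 76.367549
ŷ(4) = a + b·4 = 76.367549 + 11.043443·4 = 120.541323

120.54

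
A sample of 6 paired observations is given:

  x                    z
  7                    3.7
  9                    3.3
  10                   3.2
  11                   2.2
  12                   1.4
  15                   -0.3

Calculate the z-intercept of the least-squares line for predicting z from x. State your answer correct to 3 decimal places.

7.936

n = 6, Σx = 64, Σy = 13.5, Σxy = 124.1, Σx² = 720
Sxx = Σx² − (Σx)²/n = 720 − 682.666667 = 37.333333
Sxy = Σxy − (Σx)(Σy)/n = 124.1 − 144 = -19.9
b = Sxy/Sxx = -19.9/37.333333 = -0.533036
a = ȳ − b·x̄ = 2.25 − (-0.533036)·10.666667 = 7.935714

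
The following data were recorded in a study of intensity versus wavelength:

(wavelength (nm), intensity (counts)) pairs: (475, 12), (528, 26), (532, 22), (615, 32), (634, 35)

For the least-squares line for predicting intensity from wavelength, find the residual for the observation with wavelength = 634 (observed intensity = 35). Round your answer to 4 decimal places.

n = 5, Σx = 2784, Σy = 127, Σxy = 73002, Σx² = 1567614
Sxx = Σx² − (Σx)²/n = 1567614 − 1550131.2 = 17482.8
Sxy = Σxy − (Σx)(Σy)/n = 73002 − 70713.6 = 2288.4
b = Sxy/Sxx = 2288.4/17482.8 = 0.130894
a = ȳ − b·x̄ = 25.4 − 0.130894·556.8 = -47.481982
ŷ(634) = -47.481982 + 0.130894·634 = 35.505045
residual = y − ŷ = 35 − 35.505045 = -0.505045

-0.5050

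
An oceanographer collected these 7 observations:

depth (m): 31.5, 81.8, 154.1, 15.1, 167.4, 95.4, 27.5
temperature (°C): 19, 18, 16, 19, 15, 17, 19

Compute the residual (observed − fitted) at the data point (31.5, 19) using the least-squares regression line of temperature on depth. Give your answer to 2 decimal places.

0.13

n = 7, Σx = 572.8, Σy = 123, Σxy = 9478.7, Σx² = 69538.48
Sxx = Σx² − (Σx)²/n = 69538.48 − 46871.405714 = 22667.074286
Sxy = Σxy − (Σx)(Σy)/n = 9478.7 − 10064.914286 = -586.214286
b = Sxy/Sxx = -586.214286/22667.074286 = -0.025862
a = ȳ − b·x̄ = 17.571429 − (-0.025862)·81.828571 = 19.687673
ŷ(31.5) = 19.687673 + (-0.025862)·31.5 = 18.873023
residual = y − ŷ = 19 − 18.873023 = 0.126977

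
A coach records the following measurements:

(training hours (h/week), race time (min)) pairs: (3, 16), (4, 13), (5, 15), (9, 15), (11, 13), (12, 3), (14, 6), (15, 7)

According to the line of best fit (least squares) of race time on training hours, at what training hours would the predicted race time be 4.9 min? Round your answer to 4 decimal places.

16.4877

n = 8, Σx = 73, Σy = 88, Σxy = 678, Σx² = 817
Sxx = Σx² − (Σx)²/n = 817 − 666.125 = 150.875
Sxy = Σxy − (Σx)(Σy)/n = 678 − 803 = -125
b = Sxy/Sxx = -125/150.875 = -0.828500
a = ȳ − b·x̄ = 11 − (-0.828500)·9.125 = 18.560066
Set a + b·x = 4.9: x = (4.9 − 18.560066) / (-0.828500) = 16.4877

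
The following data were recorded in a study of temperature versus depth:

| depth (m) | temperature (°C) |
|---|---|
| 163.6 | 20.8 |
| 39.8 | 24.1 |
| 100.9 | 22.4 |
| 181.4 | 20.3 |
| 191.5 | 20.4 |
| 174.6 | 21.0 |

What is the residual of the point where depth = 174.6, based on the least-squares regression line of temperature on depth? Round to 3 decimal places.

0.305

n = 6, Σx = 851.8, Σy = 129, Σxy = 17877.84, Σx² = 138593.18
Sxx = Σx² − (Σx)²/n = 138593.18 − 120927.206667 = 17665.973333
Sxy = Σxy − (Σx)(Σy)/n = 17877.84 − 18313.7 = -435.86
b = Sxy/Sxx = -435.86/17665.973333 = -0.024672
a = ȳ − b·x̄ = 21.5 − (-0.024672)·141.966667 = 25.002643
ŷ(174.6) = 25.002643 + (-0.024672)·174.6 = 20.694861
residual = y − ŷ = 21.0 − 20.694861 = 0.305139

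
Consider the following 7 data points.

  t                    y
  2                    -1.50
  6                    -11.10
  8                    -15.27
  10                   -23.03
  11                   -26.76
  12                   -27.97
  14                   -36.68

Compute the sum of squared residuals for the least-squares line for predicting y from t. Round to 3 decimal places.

n = 7, Σx = 63, Σy = -142.31, Σxy = -1565.58, Σx² = 665, Σy² = 3732.8547
Sxx = Σx² − (Σx)²/n = 665 − 567 = 98
Sxy = Σxy − (Σx)(Σy)/n = -1565.58 − (-1280.79) = -284.79
Syy = Σy² − (Σy)²/n = 3732.8547 − 2893.1623 = 839.6924
b = Sxy/Sxx = -284.79/98 = -2.906020
SSE = Syy − b·Sxy = 839.6924 − (-2.906020)·(-284.79) = 12.086848

12.087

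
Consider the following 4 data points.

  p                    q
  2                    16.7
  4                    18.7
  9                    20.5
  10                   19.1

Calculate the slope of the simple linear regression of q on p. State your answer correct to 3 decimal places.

0.334

n = 4, Σx = 25, Σy = 75, Σxy = 483.7, Σx² = 201
Sxx = Σx² − (Σx)²/n = 201 − 156.25 = 44.75
Sxy = Σxy − (Σx)(Σy)/n = 483.7 − 468.75 = 14.95
b = Sxy/Sxx = 14.95/44.75 = 0.334078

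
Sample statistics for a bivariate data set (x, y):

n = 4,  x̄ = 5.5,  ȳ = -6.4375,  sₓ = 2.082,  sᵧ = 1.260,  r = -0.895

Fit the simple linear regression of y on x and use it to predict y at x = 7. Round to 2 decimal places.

b = r · sᵧ/sₓ = -0.895 · 1.26/2.082 = -0.541643
a = ȳ − b·x̄ = -6.4375 − (-0.541643)·5.5 = -3.458465
ŷ(7) = a + b·7 = -3.458465 + (-0.541643)·7 = -7.249964

-7.25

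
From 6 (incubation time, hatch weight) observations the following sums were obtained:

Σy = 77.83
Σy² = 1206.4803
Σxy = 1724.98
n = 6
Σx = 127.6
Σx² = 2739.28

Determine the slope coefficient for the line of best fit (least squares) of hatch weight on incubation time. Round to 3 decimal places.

2.721

Sxx = Σx² − (Σx)²/n = 2739.28 − 2713.626667 = 25.653333
Sxy = Σxy − (Σx)(Σy)/n = 1724.98 − 1655.184667 = 69.795333
b = Sxy/Sxx = 69.795333/25.653333 = 2.720712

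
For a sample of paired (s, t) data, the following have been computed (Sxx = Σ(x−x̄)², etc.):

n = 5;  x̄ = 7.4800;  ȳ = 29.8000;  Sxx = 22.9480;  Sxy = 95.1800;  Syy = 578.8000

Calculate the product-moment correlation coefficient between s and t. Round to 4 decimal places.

r = Sxy/√(Sxx·Syy) = 95.18/√(13282.3024) = 95.18/115.248872 = 0.825865

0.8259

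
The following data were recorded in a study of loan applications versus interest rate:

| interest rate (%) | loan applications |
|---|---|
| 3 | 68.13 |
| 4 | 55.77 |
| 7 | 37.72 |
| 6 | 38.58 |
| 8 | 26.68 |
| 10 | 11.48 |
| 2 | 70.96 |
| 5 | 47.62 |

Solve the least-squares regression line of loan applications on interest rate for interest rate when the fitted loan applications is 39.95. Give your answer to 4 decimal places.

6.2432

n = 8, Σx = 45, Σy = 356.94, Σxy = 1631.25, Σx² = 303
Sxx = Σx² − (Σx)²/n = 303 − 253.125 = 49.875
Sxy = Σxy − (Σx)(Σy)/n = 1631.25 − 2007.7875 = -376.5375
b = Sxy/Sxx = -376.5375/49.875 = -7.549624
a = ȳ − b·x̄ = 44.6175 − (-7.549624)·5.625 = 87.084135
Set a + b·x = 39.95: x = (39.95 − 87.084135) / (-7.549624) = 6.243243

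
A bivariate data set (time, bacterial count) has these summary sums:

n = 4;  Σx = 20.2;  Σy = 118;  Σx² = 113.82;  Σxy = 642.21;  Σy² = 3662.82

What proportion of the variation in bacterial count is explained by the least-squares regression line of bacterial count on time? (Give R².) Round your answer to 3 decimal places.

0.999

Sxx = Σx² − (Σx)²/n = 113.82 − 102.01 = 11.81
Sxy = Σxy − (Σx)(Σy)/n = 642.21 − 595.9 = 46.31
Syy = Σy² − (Σy)²/n = 3662.82 − 3481 = 181.82
R² = Sxy²/(Sxx·Syy) = (46.31)²/(11.81·181.82) = 0.998753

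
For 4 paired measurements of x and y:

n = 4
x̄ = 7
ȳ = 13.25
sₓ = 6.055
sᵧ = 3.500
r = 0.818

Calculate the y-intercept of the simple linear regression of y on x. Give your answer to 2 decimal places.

b = r · sᵧ/sₓ = 0.818 · 3.5/6.055 = 0.472832
a = ȳ − b·x̄ = 13.25 − 0.472832·7 = 9.940173

9.94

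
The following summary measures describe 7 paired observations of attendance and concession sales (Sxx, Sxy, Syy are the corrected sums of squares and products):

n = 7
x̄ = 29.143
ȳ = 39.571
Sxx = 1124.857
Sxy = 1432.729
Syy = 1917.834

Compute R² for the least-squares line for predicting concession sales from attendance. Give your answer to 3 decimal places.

R² = Sxy²/(Sxx·Syy) = (1432.729)²/(1124.857·1917.834) = 0.951524

0.952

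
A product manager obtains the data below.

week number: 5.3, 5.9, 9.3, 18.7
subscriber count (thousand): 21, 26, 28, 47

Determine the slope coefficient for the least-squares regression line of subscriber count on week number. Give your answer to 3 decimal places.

n = 4, Σx = 39.2, Σy = 122, Σxy = 1404, Σx² = 499.08
Sxx = Σx² − (Σx)²/n = 499.08 − 384.16 = 114.92
Sxy = Σxy − (Σx)(Σy)/n = 1404 − 1195.6 = 208.4
b = Sxy/Sxx = 208.4/114.92 = 1.813435

1.813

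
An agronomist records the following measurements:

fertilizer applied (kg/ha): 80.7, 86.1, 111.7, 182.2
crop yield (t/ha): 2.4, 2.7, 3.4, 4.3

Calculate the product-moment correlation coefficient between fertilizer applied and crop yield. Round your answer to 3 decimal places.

0.973

n = 4, Σx = 460.7, Σy = 12.8, Σxy = 1589.39, Σx² = 59599.43, Σy² = 43.1
Sxx = Σx² − (Σx)²/n = 59599.43 − 53061.1225 = 6538.3075
Sxy = Σxy − (Σx)(Σy)/n = 1589.39 − 1474.24 = 115.15
Syy = Σy² − (Σy)²/n = 43.1 − 40.96 = 2.14
r = Sxy/√(Sxx·Syy) = 115.15/√(13991.97805) = 115.15/118.287692 = 0.973474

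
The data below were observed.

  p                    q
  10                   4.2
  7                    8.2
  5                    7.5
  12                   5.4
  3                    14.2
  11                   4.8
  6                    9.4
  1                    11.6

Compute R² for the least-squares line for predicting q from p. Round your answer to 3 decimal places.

0.775

n = 8, Σx = 55, Σy = 65.3, Σxy = 365.1, Σx² = 485, Σy² = 617.89
Sxx = Σx² − (Σx)²/n = 485 − 378.125 = 106.875
Sxy = Σxy − (Σx)(Σy)/n = 365.1 − 448.9375 = -83.8375
Syy = Σy² − (Σy)²/n = 617.89 − 533.01125 = 84.87875
R² = Sxy²/(Sxx·Syy) = (-83.8375)²/(106.875·84.87875) = 0.774821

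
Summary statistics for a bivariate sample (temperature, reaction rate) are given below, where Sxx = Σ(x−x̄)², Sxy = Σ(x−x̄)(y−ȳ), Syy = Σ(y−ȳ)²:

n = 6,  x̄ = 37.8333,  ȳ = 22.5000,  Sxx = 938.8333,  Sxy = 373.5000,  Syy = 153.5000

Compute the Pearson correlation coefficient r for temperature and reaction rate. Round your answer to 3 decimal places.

r = Sxy/√(Sxx·Syy) = 373.5/√(144110.91155) = 373.5/379.619430 = 0.983880

0.984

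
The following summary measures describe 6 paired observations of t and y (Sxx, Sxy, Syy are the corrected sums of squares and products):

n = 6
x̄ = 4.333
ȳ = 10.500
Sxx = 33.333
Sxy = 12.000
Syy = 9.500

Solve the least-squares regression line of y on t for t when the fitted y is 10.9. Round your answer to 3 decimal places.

5.444

b = Sxy/Sxx = 12/33.333 = 0.360004
a = ȳ − b·x̄ = 10.5 − 0.360004·4.333 = 8.940104
Set a + b·x = 10.9: x = (10.9 − 8.940104) / 0.360004 = 5.4441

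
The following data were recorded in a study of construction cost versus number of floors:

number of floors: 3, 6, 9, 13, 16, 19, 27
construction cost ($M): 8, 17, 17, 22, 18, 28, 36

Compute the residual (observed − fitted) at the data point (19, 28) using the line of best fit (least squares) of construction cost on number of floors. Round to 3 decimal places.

1.261

n = 7, Σx = 93, Σy = 146, Σxy = 2357, Σx² = 1641
Sxx = Σx² − (Σx)²/n = 1641 − 1235.571429 = 405.428571
Sxy = Σxy − (Σx)(Σy)/n = 2357 − 1939.714286 = 417.285714
b = Sxy/Sxx = 417.285714/405.428571 = 1.029246
a = ȳ − b·x̄ = 20.857143 − 1.029246·13.285714 = 7.182875
ŷ(19) = 7.182875 + 1.029246·19 = 26.738548
residual = y − ŷ = 28 − 26.738548 = 1.261452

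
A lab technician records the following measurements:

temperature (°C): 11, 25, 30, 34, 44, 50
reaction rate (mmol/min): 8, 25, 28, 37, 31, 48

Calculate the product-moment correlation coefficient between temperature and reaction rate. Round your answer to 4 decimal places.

n = 6, Σx = 194, Σy = 177, Σxy = 6575, Σx² = 7238, Σy² = 6107
Sxx = Σx² − (Σx)²/n = 7238 − 6272.666667 = 965.333333
Sxy = Σxy − (Σx)(Σy)/n = 6575 − 5723 = 852
Syy = Σy² − (Σy)²/n = 6107 − 5221.5 = 885.5
r = Sxy/√(Sxx·Syy) = 852/√(854802.666667) = 852/924.555389 = 0.921524

0.9215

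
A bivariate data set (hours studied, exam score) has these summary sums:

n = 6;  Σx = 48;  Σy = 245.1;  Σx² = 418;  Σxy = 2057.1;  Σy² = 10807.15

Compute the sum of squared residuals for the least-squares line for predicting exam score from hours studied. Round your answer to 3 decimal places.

522.059

Sxx = Σx² − (Σx)²/n = 418 − 384 = 34
Sxy = Σxy − (Σx)(Σy)/n = 2057.1 − 1960.8 = 96.3
Syy = Σy² − (Σy)²/n = 10807.15 − 10012.335 = 794.815
b = Sxy/Sxx = 96.3/34 = 2.832353
SSE = Syy − b·Sxy = 794.815 − 2.832353·96.3 = 522.059412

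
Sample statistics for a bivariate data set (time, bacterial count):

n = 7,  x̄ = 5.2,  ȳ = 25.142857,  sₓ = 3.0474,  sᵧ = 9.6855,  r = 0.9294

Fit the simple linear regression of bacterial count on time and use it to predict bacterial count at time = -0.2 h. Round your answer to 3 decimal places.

b = r · sᵧ/sₓ = 0.9294 · 9.6855/3.0474 = 2.953896
a = ȳ − b·x̄ = 25.142857 − 2.953896·5.2 = 9.782596
ŷ(-0.2) = a + b·-0.2 = 9.782596 + 2.953896·(-0.2) = 9.191817

9.192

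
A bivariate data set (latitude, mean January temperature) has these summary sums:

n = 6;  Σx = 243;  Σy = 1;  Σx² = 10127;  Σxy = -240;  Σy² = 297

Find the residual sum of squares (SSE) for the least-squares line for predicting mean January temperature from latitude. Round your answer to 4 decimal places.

Sxx = Σx² − (Σx)²/n = 10127 − 9841.5 = 285.5
Sxy = Σxy − (Σx)(Σy)/n = -240 − 40.5 = -280.5
Syy = Σy² − (Σy)²/n = 297 − 0.166667 = 296.833333
b = Sxy/Sxx = -280.5/285.5 = -0.982487
SSE = Syy − b·Sxy = 296.833333 − (-0.982487)·(-280.5) = 21.245768

21.2458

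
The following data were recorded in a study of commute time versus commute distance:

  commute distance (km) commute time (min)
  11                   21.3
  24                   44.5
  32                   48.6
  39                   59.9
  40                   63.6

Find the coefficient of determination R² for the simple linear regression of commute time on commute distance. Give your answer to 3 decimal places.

0.974

n = 5, Σx = 146, Σy = 237.9, Σxy = 7737.6, Σx² = 4842, Σy² = 12428.87
Sxx = Σx² − (Σx)²/n = 4842 − 4263.2 = 578.8
Sxy = Σxy − (Σx)(Σy)/n = 7737.6 − 6946.68 = 790.92
Syy = Σy² − (Σy)²/n = 12428.87 − 11319.282 = 1109.588
R² = Sxy²/(Sxx·Syy) = (790.92)²/(578.8·1109.588) = 0.974036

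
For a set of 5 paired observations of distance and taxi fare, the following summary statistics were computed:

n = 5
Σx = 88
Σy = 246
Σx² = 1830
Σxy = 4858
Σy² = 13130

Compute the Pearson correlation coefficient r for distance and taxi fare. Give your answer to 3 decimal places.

0.983

Sxx = Σx² − (Σx)²/n = 1830 − 1548.8 = 281.2
Sxy = Σxy − (Σx)(Σy)/n = 4858 − 4329.6 = 528.4
Syy = Σy² − (Σy)²/n = 13130 − 12103.2 = 1026.8
r = Sxy/√(Sxx·Syy) = 528.4/√(288736.16) = 528.4/537.341753 = 0.983359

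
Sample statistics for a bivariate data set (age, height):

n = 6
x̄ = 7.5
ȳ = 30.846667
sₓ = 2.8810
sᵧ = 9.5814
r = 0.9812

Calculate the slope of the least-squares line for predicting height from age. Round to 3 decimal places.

b = r · sᵧ/sₓ = 0.9812 · 9.5814/2.881 = 3.263197

3.263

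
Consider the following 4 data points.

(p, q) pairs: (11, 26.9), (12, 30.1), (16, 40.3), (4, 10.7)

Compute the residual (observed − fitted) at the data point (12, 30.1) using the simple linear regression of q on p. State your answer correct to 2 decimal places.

0.03

n = 4, Σx = 43, Σy = 108, Σxy = 1344.7, Σx² = 537
Sxx = Σx² − (Σx)²/n = 537 − 462.25 = 74.75
Sxy = Σxy − (Σx)(Σy)/n = 1344.7 − 1161 = 183.7
b = Sxy/Sxx = 183.7/74.75 = 2.457525
a = ȳ − b·x̄ = 27 − 2.457525·10.75 = 0.581605
ŷ(12) = 0.581605 + 2.457525·12 = 30.071906
residual = y − ŷ = 30.1 − 30.071906 = 0.028094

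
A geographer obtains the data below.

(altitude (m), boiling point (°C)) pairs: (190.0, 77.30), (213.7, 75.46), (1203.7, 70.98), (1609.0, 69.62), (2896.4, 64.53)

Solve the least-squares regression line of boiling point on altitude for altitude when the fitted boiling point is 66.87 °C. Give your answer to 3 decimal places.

2282.443

n = 5, Σx = 6112.8, Σy = 357.89, Σxy = 415174.7, Σx² = 12508675.34
Sxx = Σx² − (Σx)²/n = 12508675.34 − 7473264.768 = 5035410.572
Sxy = Σxy − (Σx)(Σy)/n = 415174.7 − 437541.9984 = -22367.2984
b = Sxy/Sxx = -22367.2984/5035410.572 = -0.004442
a = ȳ − b·x̄ = 71.578 − (-0.004442)·1222.56 = 77.008613
Set a + b·x = 66.87: x = (66.87 − 77.008613) / (-0.004442) = 2282.442716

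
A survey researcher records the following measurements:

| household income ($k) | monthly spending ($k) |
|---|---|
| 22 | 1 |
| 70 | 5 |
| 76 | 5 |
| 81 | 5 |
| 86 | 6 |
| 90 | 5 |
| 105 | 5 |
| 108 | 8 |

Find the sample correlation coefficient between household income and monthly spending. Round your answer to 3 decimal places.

0.891

n = 8, Σx = 638, Σy = 40, Σxy = 3512, Σx² = 55906, Σy² = 226
Sxx = Σx² − (Σx)²/n = 55906 − 50880.5 = 5025.5
Sxy = Σxy − (Σx)(Σy)/n = 3512 − 3190 = 322
Syy = Σy² − (Σy)²/n = 226 − 200 = 26
r = Sxy/√(Sxx·Syy) = 322/√(130663) = 322/361.473374 = 0.890799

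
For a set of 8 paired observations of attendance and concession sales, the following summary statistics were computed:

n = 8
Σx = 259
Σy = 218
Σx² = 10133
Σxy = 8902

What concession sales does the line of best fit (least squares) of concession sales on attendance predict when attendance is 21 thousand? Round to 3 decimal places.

15.248

Sxx = Σx² − (Σx)²/n = 10133 − 8385.125 = 1747.875
Sxy = Σxy − (Σx)(Σy)/n = 8902 − 7057.75 = 1844.25
b = Sxy/Sxx = 1844.25/1747.875 = 1.055138
a = ȳ − b·x̄ = 27.25 − 1.055138·32.375 = -6.910105
ŷ(21) = a + b·21 = -6.910105 + 1.055138·21 = 15.247801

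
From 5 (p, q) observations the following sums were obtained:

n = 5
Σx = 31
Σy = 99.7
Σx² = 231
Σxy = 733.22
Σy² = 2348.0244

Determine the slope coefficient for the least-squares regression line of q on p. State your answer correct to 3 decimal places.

2.966

Sxx = Σx² − (Σx)²/n = 231 − 192.2 = 38.8
Sxy = Σxy − (Σx)(Σy)/n = 733.22 − 618.14 = 115.08
b = Sxy/Sxx = 115.08/38.8 = 2.965979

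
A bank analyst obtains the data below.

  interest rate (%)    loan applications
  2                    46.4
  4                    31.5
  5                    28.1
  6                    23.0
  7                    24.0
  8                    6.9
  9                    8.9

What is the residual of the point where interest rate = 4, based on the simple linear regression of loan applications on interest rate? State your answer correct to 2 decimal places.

n = 7, Σx = 41, Σy = 168.8, Σxy = 800.6, Σx² = 275
Sxx = Σx² − (Σx)²/n = 275 − 240.142857 = 34.857143
Sxy = Σxy − (Σx)(Σy)/n = 800.6 − 988.685714 = -188.085714
b = Sxy/Sxx = -188.085714/34.857143 = -5.395902
a = ȳ − b·x̄ = 24.114286 − (-5.395902)·5.857143 = 55.718852
ŷ(4) = 55.718852 + (-5.395902)·4 = 34.135246
residual = y − ŷ = 31.5 − 34.135246 = -2.635246

-2.64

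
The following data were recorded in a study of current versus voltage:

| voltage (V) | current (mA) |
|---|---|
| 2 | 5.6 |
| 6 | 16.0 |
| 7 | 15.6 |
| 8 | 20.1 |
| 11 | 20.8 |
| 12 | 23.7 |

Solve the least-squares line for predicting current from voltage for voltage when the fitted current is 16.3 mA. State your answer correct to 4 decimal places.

7.2705

n = 6, Σx = 46, Σy = 101.8, Σxy = 890.4, Σx² = 418
Sxx = Σx² − (Σx)²/n = 418 − 352.666667 = 65.333333
Sxy = Σxy − (Σx)(Σy)/n = 890.4 − 780.466667 = 109.933333
b = Sxy/Sxx = 109.933333/65.333333 = 1.682653
a = ȳ − b·x̄ = 16.966667 − 1.682653·7.666667 = 4.066327
Set a + b·x = 16.3: x = (16.3 − 4.066327) / 1.682653 = 7.270467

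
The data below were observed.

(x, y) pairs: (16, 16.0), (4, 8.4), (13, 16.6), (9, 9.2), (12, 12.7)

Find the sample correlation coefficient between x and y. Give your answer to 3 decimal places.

n = 5, Σx = 54, Σy = 62.9, Σxy = 740.6, Σx² = 666, Σy² = 848.05
Sxx = Σx² − (Σx)²/n = 666 − 583.2 = 82.8
Sxy = Σxy − (Σx)(Σy)/n = 740.6 − 679.32 = 61.28
Syy = Σy² − (Σy)²/n = 848.05 − 791.282 = 56.768
r = Sxy/√(Sxx·Syy) = 61.28/√(4700.3904) = 61.28/68.559393 = 0.893824

0.894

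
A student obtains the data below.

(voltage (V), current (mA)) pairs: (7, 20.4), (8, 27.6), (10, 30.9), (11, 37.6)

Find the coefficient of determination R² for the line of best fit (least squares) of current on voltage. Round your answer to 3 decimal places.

0.926

n = 4, Σx = 36, Σy = 116.5, Σxy = 1086.2, Σx² = 334, Σy² = 3546.49
Sxx = Σx² − (Σx)²/n = 334 − 324 = 10
Sxy = Σxy − (Σx)(Σy)/n = 1086.2 − 1048.5 = 37.7
Syy = Σy² − (Σy)²/n = 3546.49 − 3393.0625 = 153.4275
R² = Sxy²/(Sxx·Syy) = (37.7)²/(10·153.4275) = 0.926359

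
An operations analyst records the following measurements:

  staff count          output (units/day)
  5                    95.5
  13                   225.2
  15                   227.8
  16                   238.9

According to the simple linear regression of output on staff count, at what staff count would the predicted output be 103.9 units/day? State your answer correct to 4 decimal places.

5.2940

n = 4, Σx = 49, Σy = 787.4, Σxy = 10644.5, Σx² = 675
Sxx = Σx² − (Σx)²/n = 675 − 600.25 = 74.75
Sxy = Σxy − (Σx)(Σy)/n = 10644.5 − 9645.65 = 998.85
b = Sxy/Sxx = 998.85/74.75 = 13.362542
a = ȳ − b·x̄ = 196.85 − 13.362542·12.25 = 33.158863
Set a + b·x = 103.9: x = (103.9 − 33.158863) / 13.362542 = 5.293988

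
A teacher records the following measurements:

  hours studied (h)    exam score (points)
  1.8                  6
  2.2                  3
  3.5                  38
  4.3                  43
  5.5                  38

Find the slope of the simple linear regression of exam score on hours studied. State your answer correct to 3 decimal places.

11.010

n = 5, Σx = 17.3, Σy = 128, Σxy = 544.3, Σx² = 69.07
Sxx = Σx² − (Σx)²/n = 69.07 − 59.858 = 9.212
Sxy = Σxy − (Σx)(Σy)/n = 544.3 − 442.88 = 101.42
b = Sxy/Sxx = 101.42/9.212 = 11.009553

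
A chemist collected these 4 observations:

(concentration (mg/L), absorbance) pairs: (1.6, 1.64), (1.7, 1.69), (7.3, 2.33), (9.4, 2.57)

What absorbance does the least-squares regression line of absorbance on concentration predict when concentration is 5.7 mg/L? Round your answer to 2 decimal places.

n = 4, Σx = 20, Σy = 8.23, Σxy = 46.664, Σx² = 147.1
Sxx = Σx² − (Σx)²/n = 147.1 − 100 = 47.1
Sxy = Σxy − (Σx)(Σy)/n = 46.664 − 41.15 = 5.514
b = Sxy/Sxx = 5.514/47.1 = 0.117070
a = ȳ − b·x̄ = 2.0575 − 0.117070·5 = 1.472150
ŷ(5.7) = a + b·5.7 = 1.472150 + 0.117070·5.7 = 2.139449

2.14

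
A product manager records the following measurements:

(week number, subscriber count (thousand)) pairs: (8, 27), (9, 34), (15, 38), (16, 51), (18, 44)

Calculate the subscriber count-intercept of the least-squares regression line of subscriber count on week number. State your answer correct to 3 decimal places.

n = 5, Σx = 66, Σy = 194, Σxy = 2700, Σx² = 950
Sxx = Σx² − (Σx)²/n = 950 − 871.2 = 78.8
Sxy = Σxy − (Σx)(Σy)/n = 2700 − 2560.8 = 139.2
b = Sxy/Sxx = 139.2/78.8 = 1.766497
a = ȳ − b·x̄ = 38.8 − 1.766497·13.2 = 15.482234

15.482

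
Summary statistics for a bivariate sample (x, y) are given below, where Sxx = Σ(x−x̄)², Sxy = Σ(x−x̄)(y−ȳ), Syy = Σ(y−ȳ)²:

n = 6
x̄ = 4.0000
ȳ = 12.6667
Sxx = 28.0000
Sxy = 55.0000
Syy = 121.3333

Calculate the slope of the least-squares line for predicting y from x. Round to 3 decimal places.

b = Sxy/Sxx = 55/28 = 1.964286

1.964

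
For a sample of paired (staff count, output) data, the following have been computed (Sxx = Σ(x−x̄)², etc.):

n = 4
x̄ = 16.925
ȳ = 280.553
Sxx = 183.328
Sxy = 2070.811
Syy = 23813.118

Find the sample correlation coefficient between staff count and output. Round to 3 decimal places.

0.991

r = Sxy/√(Sxx·Syy) = 2070.811/√(4365611.296704) = 2070.811/2089.404532 = 0.991101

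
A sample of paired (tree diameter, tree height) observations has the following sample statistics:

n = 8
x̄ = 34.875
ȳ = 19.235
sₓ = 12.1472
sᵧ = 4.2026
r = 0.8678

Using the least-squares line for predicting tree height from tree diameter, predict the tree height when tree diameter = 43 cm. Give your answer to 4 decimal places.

21.6744

b = r · sᵧ/sₓ = 0.8678 · 4.2026/12.1472 = 0.300235
a = ȳ − b·x̄ = 19.235 − 0.300235·34.875 = 8.764300
ŷ(43) = a + b·43 = 8.764300 + 0.300235·43 = 21.674411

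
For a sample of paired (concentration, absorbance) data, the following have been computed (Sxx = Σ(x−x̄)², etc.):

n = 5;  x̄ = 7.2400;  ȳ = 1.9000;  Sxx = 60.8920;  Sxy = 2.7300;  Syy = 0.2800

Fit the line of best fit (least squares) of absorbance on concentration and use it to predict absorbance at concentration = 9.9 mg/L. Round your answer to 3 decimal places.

b = Sxy/Sxx = 2.73/60.892 = 0.044833
a = ȳ − b·x̄ = 1.9 − 0.044833·7.24 = 1.575406
ŷ(9.9) = a + b·9.9 = 1.575406 + 0.044833·9.9 = 2.019257

2.019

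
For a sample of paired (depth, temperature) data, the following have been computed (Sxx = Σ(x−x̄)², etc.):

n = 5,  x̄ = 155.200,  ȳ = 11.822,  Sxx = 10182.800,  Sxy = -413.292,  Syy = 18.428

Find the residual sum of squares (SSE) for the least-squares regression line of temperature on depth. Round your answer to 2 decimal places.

1.65

b = Sxy/Sxx = -413.292/10182.8 = -0.040587
SSE = Syy − b·Sxy = 18.428 − (-0.040587)·(-413.292) = 1.653608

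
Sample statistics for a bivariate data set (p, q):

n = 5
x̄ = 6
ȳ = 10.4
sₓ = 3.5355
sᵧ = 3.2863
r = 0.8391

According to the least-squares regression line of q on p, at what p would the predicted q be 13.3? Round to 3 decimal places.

9.718

b = r · sᵧ/sₓ = 0.8391 · 3.2863/3.5355 = 0.779956
a = ȳ − b·x̄ = 10.4 − 0.779956·6 = 5.720264
Set a + b·x = 13.3: x = (13.3 − 5.720264) / 0.779956 = 9.718159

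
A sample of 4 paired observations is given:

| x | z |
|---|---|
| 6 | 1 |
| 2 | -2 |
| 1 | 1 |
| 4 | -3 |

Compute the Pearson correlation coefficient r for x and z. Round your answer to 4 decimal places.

0.0547

n = 4, Σx = 13, Σy = -3, Σxy = -9, Σx² = 57, Σy² = 15
Sxx = Σx² − (Σx)²/n = 57 − 42.25 = 14.75
Sxy = Σxy − (Σx)(Σy)/n = -9 − (-9.75) = 0.75
Syy = Σy² − (Σy)²/n = 15 − 2.25 = 12.75
r = Sxy/√(Sxx·Syy) = 0.75/√(188.0625) = 0.75/13.713588 = 0.054690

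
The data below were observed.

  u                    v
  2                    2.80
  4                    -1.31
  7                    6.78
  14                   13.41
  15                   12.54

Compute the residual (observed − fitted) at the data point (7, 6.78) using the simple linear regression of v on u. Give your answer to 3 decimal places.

n = 5, Σx = 42, Σy = 34.22, Σxy = 423.66, Σx² = 490
Sxx = Σx² − (Σx)²/n = 490 − 352.8 = 137.2
Sxy = Σxy − (Σx)(Σy)/n = 423.66 − 287.448 = 136.212
b = Sxy/Sxx = 136.212/137.2 = 0.992799
a = ȳ − b·x̄ = 6.844 − 0.992799·8.4 = -1.495510
ŷ(7) = -1.495510 + 0.992799·7 = 5.454082
residual = y − ŷ = 6.78 − 5.454082 = 1.325918

1.326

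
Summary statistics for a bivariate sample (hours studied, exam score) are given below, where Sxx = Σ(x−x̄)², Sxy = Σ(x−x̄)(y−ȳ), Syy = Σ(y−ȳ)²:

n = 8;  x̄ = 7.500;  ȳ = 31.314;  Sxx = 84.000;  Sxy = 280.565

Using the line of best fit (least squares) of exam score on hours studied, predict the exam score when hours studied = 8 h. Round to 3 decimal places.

32.984

b = Sxy/Sxx = 280.565/84 = 3.340060
a = ȳ − b·x̄ = 31.314 − 3.340060·7.5 = 6.263554
ŷ(8) = a + b·8 = 6.263554 + 3.340060·8 = 32.984030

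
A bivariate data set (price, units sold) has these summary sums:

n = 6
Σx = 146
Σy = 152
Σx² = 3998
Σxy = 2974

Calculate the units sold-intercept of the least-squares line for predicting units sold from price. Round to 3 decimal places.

64.930

Sxx = Σx² − (Σx)²/n = 3998 − 3552.666667 = 445.333333
Sxy = Σxy − (Σx)(Σy)/n = 2974 − 3698.666667 = -724.666667
b = Sxy/Sxx = -724.666667/445.333333 = -1.627246
a = ȳ − b·x̄ = 25.333333 − (-1.627246)·24.333333 = 64.929641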